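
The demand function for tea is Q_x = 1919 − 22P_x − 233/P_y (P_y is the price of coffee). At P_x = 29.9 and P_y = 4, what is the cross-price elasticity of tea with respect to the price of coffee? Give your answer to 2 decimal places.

0.05

At P_x = 29.9 and P_y = 4: Q_x = 1202.95.
∂Q_x/∂P_y = 233/P_y² = 14.5625.
ε = (∂Q_x/∂P_y)(P_y/Q_x) = 14.5625 × (4/1202.95) ≈ 0.05.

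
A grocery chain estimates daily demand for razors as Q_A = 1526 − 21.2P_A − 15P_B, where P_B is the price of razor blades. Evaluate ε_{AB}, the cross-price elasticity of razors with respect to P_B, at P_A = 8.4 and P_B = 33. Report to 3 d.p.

At P_A = 8.4 and P_B = 33: Q_A = 852.92.
∂Q_A/∂P_B = -15.
ε = (∂Q_A/∂P_B)(P_B/Q_A) = -15 × (33/852.92) ≈ -0.580.
Since ε < 0, razors and razor blades are complements.

-0.580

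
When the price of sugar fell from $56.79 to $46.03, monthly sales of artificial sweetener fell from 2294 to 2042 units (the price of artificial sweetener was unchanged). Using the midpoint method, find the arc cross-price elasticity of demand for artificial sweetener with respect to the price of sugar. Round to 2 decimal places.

ΔQ_A = 2042 − 2294 = -252; ΔP_B = 46.03 − 56.79 = -10.76.
Midpoints: Q̄_A = 2168.0, P̄_B = 51.41.
ε = (ΔQ_A/Q̄_A)/(ΔP_B/P̄_B) = (-252/2168.0)/(-10.76/51.41) ≈ 0.56.

0.56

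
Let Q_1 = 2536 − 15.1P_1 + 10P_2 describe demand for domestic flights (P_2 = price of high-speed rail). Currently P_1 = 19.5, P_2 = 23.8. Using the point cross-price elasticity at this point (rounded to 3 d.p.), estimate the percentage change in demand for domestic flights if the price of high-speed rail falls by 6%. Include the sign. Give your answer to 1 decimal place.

At P_1 = 19.5, P_2 = 23.8: Q_1 = 2479.55.
∂Q_1/∂P_2 = 10.
ε = (∂Q_1/∂P_2)(P_2/Q_1) = 10.0000 × 23.8/2479.55 ≈ 0.096.
%ΔQ_1 ≈ ε × %ΔP_2 = 0.096 × (-6%) = -0.6%.

-0.6%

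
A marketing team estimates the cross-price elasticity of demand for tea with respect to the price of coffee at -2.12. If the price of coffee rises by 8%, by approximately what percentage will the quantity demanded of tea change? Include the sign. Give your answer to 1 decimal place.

-17.0%

%ΔQ ≈ ε × %ΔP of coffee = -2.12 × (8%) = -17.0%.
Demand for tea falls by about 17.0%.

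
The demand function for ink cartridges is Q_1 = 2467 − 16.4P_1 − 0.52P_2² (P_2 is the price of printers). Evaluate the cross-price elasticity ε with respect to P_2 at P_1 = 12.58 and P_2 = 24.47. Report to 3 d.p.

-0.319

At P_1 = 12.58 and P_2 = 24.47: Q_1 = 1949.322.
∂Q_1/∂P_2 = -1.04P_2 = -1.04(24.47) = -25.4488.
ε = (∂Q_1/∂P_2)(P_2/Q_1) = -25.4488 × (24.47/1949.322) ≈ -0.319.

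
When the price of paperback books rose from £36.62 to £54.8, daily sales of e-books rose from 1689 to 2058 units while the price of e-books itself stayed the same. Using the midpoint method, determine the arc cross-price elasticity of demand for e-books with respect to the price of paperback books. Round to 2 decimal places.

ΔQ_A = 2058 − 1689 = 369; ΔP_B = 54.8 − 36.62 = 18.18.
Midpoints: Q̄_A = 1873.5, P̄_B = 45.71.
ε = (ΔQ_A/Q̄_A)/(ΔP_B/P̄_B) = (369/1873.5)/(18.18/45.71) ≈ 0.50.
ε > 0: e-books and paperback books are substitutes.

0.50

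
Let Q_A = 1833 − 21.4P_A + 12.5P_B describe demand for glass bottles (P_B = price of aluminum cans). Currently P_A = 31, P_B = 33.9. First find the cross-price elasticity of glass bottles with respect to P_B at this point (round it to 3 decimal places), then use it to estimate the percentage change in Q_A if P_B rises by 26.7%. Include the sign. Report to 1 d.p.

7.1%

At P_A = 31, P_B = 33.9: Q_A = 1593.35.
∂Q_A/∂P_B = 12.5.
ε = (∂Q_A/∂P_B)(P_B/Q_A) = 12.5000 × 33.9/1593.35 ≈ 0.266.
%ΔQ_A ≈ ε × %ΔP_B = 0.266 × (26.7%) = 7.1%.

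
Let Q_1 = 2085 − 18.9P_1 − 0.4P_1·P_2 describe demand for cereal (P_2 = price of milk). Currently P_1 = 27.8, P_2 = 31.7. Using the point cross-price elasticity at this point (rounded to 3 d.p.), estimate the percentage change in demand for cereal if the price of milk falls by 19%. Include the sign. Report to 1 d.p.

At P_1 = 27.8, P_2 = 31.7: Q_1 = 1207.076.
∂Q_1/∂P_2 = -0.4P_1 = -11.1200.
ε = (∂Q_1/∂P_2)(P_2/Q_1) = -11.1200 × 31.7/1207.076 ≈ -0.292.
%ΔQ_1 ≈ ε × %ΔP_2 = -0.292 × (-19%) = 5.5%.

5.5%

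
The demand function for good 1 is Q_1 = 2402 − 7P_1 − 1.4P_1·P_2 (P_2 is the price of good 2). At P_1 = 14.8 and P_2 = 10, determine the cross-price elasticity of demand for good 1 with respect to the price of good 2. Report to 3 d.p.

-0.099

At P_1 = 14.8 and P_2 = 10: Q_1 = 2091.2.
∂Q_1/∂P_2 = -1.4P_1 = -1.4(14.8) = -20.7200.
ε = (∂Q_1/∂P_2)(P_2/Q_1) = -20.7200 × (10/2091.2) ≈ -0.099.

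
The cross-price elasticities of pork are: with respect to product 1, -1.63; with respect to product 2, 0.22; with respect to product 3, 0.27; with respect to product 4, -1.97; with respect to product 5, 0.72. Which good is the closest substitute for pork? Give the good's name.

Substitutes have ε > 0. Among the positive values, 0.72 (product 5) is largest.

product 5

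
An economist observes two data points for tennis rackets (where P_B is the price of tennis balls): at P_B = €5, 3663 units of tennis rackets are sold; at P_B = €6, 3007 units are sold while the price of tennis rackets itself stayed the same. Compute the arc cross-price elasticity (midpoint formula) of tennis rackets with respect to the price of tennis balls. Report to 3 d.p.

ΔQ_A = 3007 − 3663 = -656; ΔP_B = 6 − 5 = 1.
Midpoints: Q̄_A = 3335.0, P̄_B = 5.50.
ε = (ΔQ_A/Q̄_A)/(ΔP_B/P̄_B) = (-656/3335.0)/(1/5.50) ≈ -1.082.
ε < 0: tennis rackets and tennis balls are complements.

-1.082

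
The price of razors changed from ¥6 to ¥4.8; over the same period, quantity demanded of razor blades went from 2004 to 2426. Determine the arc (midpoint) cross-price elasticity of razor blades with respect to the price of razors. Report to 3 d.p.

ΔQ_A = 2426 − 2004 = 422; ΔP_B = 4.8 − 6 = -1.2.
Midpoints: Q̄_A = 2215.0, P̄_B = 5.40.
ε = (ΔQ_A/Q̄_A)/(ΔP_B/P̄_B) = (422/2215.0)/(-1.2/5.40) ≈ -0.857.

-0.857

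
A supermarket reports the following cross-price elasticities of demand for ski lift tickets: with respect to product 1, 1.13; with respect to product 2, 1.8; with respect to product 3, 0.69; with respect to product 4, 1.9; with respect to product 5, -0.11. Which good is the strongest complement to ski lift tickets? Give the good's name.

Complements have ε < 0. The most negative value is -0.11 (product 5).

product 5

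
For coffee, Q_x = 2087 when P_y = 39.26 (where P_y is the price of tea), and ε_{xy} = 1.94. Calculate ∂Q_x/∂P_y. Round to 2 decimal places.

ε = (∂Q_x/∂P_y)·(P_y/Q_x) ⇒ ∂Q_x/∂P_y = ε·Q_x/P_y = 1.94 × 2087/39.26 ≈ 103.13.

103.13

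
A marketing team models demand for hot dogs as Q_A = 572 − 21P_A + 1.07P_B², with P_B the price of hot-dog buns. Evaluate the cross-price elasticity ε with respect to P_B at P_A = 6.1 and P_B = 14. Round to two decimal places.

At P_A = 6.1 and P_B = 14: Q_A = 653.62.
∂Q_A/∂P_B = 2.14P_B = 2.14(14) = 29.9600.
ε = (∂Q_A/∂P_B)(P_B/Q_A) = 29.9600 × (14/653.62) ≈ 0.64.
ε > 0: substitutes.

0.64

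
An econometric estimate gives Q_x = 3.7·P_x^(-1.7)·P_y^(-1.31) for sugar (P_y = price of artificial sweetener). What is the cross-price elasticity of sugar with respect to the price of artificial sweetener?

In a log-linear (constant-elasticity) demand function, the coefficient on the exponent of P_y is the cross-price elasticity.
ε = -1.31. Negative, so sugar and artificial sweetener are complements.

-1.31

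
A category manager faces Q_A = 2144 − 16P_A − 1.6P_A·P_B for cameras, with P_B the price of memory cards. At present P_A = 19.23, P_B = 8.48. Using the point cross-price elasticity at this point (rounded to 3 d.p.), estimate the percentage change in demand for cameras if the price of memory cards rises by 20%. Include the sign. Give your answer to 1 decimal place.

At P_A = 19.23, P_B = 8.48: Q_A = 1575.407.
∂Q_A/∂P_B = -1.6P_A = -30.7680.
ε = (∂Q_A/∂P_B)(P_B/Q_A) = -30.7680 × 8.48/1575.407 ≈ -0.166.
%ΔQ_A ≈ ε × %ΔP_B = -0.166 × (20%) = -3.3%.

-3.3%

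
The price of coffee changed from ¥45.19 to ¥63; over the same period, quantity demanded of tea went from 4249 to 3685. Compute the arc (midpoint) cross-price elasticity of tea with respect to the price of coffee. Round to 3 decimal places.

-0.432

ΔQ_A = 3685 − 4249 = -564; ΔP_B = 63 − 45.19 = 17.81.
Midpoints: Q̄_A = 3967.0, P̄_B = 54.09.
ε = (ΔQ_A/Q̄_A)/(ΔP_B/P̄_B) = (-564/3967.0)/(17.81/54.09) ≈ -0.432.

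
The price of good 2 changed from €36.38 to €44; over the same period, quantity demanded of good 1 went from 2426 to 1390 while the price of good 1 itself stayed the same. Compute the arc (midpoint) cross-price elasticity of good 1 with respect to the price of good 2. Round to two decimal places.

ΔQ_1 = 1390 − 2426 = -1036; ΔP_2 = 44 − 36.38 = 7.62.
Midpoints: Q̄_1 = 1908.0, P̄_2 = 40.19.
ε = (ΔQ_1/Q̄_1)/(ΔP_2/P̄_2) = (-1036/1908.0)/(7.62/40.19) ≈ -2.86.
ε < 0: good 1 and good 2 are complements.

-2.86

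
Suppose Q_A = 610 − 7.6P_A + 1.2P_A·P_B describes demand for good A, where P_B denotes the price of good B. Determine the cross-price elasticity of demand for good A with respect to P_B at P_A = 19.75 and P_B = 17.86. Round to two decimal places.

At P_A = 19.75 and P_B = 17.86: Q_A = 883.182.
∂Q_A/∂P_B = 1.2P_A = 1.2(19.75) = 23.7000.
ε = (∂Q_A/∂P_B)(P_B/Q_A) = 23.7000 × (17.86/883.182) ≈ 0.48.
ε > 0: substitutes.

0.48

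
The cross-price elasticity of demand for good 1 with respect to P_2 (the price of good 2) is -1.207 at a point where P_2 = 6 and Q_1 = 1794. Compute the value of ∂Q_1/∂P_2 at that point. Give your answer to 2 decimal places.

ε = (∂Q_1/∂P_2)·(P_2/Q_1) ⇒ ∂Q_1/∂P_2 = ε·Q_1/P_2 = -1.207 × 1794/6 ≈ -360.89.

-360.89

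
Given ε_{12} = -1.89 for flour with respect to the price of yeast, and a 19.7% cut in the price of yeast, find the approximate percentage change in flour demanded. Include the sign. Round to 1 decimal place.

37.2%

%ΔQ ≈ ε × %ΔP of yeast = -1.89 × (-19.7%) = 37.2%.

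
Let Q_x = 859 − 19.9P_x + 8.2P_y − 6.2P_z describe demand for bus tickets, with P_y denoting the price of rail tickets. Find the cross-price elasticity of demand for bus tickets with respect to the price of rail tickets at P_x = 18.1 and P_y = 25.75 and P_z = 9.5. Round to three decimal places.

0.324

At P_x = 18.1 and P_y = 25.75 and P_z = 9.5: Q_x = 651.06.
∂Q_x/∂P_y = 8.2.
ε = (∂Q_x/∂P_y)(P_y/Q_x) = 8.2 × (25.75/651.06) ≈ 0.324.
Since ε > 0, bus tickets and rail tickets are substitutes.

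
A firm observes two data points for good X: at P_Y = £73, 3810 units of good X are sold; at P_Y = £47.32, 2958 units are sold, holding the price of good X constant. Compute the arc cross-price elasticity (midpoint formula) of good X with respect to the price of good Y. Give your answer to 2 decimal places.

0.59

ΔQ_X = 2958 − 3810 = -852; ΔP_Y = 47.32 − 73 = -25.68.
Midpoints: Q̄_X = 3384.0, P̄_Y = 60.16.
ε = (ΔQ_X/Q̄_X)/(ΔP_Y/P̄_Y) = (-852/3384.0)/(-25.68/60.16) ≈ 0.59.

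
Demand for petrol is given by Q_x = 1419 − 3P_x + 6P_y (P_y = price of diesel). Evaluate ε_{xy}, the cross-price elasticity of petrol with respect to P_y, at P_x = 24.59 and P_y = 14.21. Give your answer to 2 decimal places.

At P_x = 24.59 and P_y = 14.21: Q_x = 1430.49.
∂Q_x/∂P_y = 6.
ε = (∂Q_x/∂P_y)(P_y/Q_x) = 6 × (14.21/1430.49) ≈ 0.06.

0.06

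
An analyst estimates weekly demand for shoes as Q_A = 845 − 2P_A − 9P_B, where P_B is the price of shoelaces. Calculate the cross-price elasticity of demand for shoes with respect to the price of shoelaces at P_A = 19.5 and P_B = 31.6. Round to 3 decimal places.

At P_A = 19.5 and P_B = 31.6: Q_A = 521.6.
∂Q_A/∂P_B = -9.
ε = (∂Q_A/∂P_B)(P_B/Q_A) = -9 × (31.6/521.6) ≈ -0.545.

-0.545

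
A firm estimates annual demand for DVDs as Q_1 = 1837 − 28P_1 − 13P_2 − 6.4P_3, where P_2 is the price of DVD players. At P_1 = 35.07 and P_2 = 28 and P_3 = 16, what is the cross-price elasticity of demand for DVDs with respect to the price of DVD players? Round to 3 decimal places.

At P_1 = 35.07 and P_2 = 28 and P_3 = 16: Q_1 = 388.64.
∂Q_1/∂P_2 = -13.
ε = (∂Q_1/∂P_2)(P_2/Q_1) = -13 × (28/388.64) ≈ -0.937.
Since ε < 0, DVDs and DVD players are complements.

-0.937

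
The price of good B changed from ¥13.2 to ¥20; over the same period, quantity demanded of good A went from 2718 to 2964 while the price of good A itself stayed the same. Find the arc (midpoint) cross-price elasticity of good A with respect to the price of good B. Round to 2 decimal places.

0.21

ΔQ_A = 2964 − 2718 = 246; ΔP_B = 20 − 13.2 = 6.8.
Midpoints: Q̄_A = 2841.0, P̄_B = 16.60.
ε = (ΔQ_A/Q̄_A)/(ΔP_B/P̄_B) = (246/2841.0)/(6.8/16.60) ≈ 0.21.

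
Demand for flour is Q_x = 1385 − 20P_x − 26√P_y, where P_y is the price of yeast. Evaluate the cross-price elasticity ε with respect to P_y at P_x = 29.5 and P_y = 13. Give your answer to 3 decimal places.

At P_x = 29.5 and P_y = 13: Q_x = 701.256.
∂Q_x/∂P_y = -26/(2√P_y) = -26/(2√13) = -3.6056.
ε = (∂Q_x/∂P_y)(P_y/Q_x) = -3.6056 × (13/701.256) ≈ -0.067.

-0.067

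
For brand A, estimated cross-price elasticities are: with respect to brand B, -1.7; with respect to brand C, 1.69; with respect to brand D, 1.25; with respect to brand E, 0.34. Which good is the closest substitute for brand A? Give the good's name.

Substitutes have ε > 0. Among the positive values, 1.69 (brand C) is largest.

brand C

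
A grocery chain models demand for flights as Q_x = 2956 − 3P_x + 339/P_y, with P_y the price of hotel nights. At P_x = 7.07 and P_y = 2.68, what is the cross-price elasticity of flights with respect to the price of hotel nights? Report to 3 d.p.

-0.041

At P_x = 7.07 and P_y = 2.68: Q_x = 3061.283.
∂Q_x/∂P_y = −339/P_y² = -47.1987.
ε = (∂Q_x/∂P_y)(P_y/Q_x) = -47.1987 × (2.68/3061.283) ≈ -0.041.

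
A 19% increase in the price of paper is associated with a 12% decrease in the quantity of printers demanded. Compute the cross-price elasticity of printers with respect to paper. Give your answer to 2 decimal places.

ε = (%ΔQ of printers) / (%ΔP of paper) = (-12%) / (19%) ≈ -0.63.
Negative cross-price elasticity: complements.

-0.63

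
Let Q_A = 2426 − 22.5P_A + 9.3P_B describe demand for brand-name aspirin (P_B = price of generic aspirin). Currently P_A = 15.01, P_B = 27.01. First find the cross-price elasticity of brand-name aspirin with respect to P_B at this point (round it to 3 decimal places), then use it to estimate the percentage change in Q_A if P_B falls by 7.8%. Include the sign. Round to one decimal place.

-0.8%

At P_A = 15.01, P_B = 27.01: Q_A = 2339.468.
∂Q_A/∂P_B = 9.3.
ε = (∂Q_A/∂P_B)(P_B/Q_A) = 9.3000 × 27.01/2339.468 ≈ 0.107.
%ΔQ_A ≈ ε × %ΔP_B = 0.107 × (-7.8%) = -0.8%.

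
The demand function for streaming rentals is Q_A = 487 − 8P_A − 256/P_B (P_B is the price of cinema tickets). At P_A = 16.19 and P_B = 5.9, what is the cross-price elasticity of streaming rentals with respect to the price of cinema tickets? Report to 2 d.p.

0.14

At P_A = 16.19 and P_B = 5.9: Q_A = 314.090.
∂Q_A/∂P_B = 256/P_B² = 7.3542.
ε = (∂Q_A/∂P_B)(P_B/Q_A) = 7.3542 × (5.9/314.090) ≈ 0.14.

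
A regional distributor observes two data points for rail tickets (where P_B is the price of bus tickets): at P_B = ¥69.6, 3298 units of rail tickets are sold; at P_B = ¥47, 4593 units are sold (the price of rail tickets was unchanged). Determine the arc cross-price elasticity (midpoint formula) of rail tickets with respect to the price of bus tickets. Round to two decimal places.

ΔQ_A = 4593 − 3298 = 1295; ΔP_B = 47 − 69.6 = -22.6.
Midpoints: Q̄_A = 3945.5, P̄_B = 58.30.
ε = (ΔQ_A/Q̄_A)/(ΔP_B/P̄_B) = (1295/3945.5)/(-22.6/58.30) ≈ -0.85.
ε < 0: rail tickets and bus tickets are complements.

-0.85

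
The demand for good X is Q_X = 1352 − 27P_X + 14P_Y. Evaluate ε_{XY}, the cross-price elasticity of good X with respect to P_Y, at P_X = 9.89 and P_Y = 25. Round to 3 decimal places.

0.244

At P_X = 9.89 and P_Y = 25: Q_X = 1434.97.
∂Q_X/∂P_Y = 14.
ε = (∂Q_X/∂P_Y)(P_Y/Q_X) = 14 × (25/1434.97) ≈ 0.244.
Since ε > 0, good X and good Y are substitutes.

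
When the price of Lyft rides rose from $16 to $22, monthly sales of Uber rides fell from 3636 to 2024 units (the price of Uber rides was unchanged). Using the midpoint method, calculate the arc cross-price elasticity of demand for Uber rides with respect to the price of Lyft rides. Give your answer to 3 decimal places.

ΔQ_A = 2024 − 3636 = -1612; ΔP_B = 22 − 16 = 6.
Midpoints: Q̄_A = 2830.0, P̄_B = 19.00.
ε = (ΔQ_A/Q̄_A)/(ΔP_B/P̄_B) = (-1612/2830.0)/(6/19.00) ≈ -1.804.

-1.804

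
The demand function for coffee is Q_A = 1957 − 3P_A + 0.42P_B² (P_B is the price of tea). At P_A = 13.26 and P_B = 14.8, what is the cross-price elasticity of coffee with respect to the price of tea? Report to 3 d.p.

0.092

At P_A = 13.26 and P_B = 14.8: Q_A = 2009.217.
∂Q_A/∂P_B = 0.84P_B = 0.84(14.8) = 12.4320.
ε = (∂Q_A/∂P_B)(P_B/Q_A) = 12.4320 × (14.8/2009.217) ≈ 0.092.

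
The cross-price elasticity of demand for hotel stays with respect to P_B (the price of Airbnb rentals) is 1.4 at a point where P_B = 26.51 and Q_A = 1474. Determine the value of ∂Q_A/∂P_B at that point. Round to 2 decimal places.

77.84

ε = (∂Q_A/∂P_B)·(P_B/Q_A) ⇒ ∂Q_A/∂P_B = ε·Q_A/P_B = 1.4 × 1474/26.51 ≈ 77.84.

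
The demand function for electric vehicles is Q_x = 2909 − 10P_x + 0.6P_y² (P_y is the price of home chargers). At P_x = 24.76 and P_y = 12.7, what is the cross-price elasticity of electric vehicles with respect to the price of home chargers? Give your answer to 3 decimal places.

At P_x = 24.76 and P_y = 12.7: Q_x = 2758.174.
∂Q_x/∂P_y = 1.2P_y = 1.2(12.7) = 15.2400.
ε = (∂Q_x/∂P_y)(P_y/Q_x) = 15.2400 × (12.7/2758.174) ≈ 0.070.
ε > 0: substitutes.

0.070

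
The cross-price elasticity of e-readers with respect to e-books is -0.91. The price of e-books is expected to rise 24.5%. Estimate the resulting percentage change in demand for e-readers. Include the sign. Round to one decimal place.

%ΔQ ≈ ε × %ΔP of e-books = -0.91 × (24.5%) = -22.3%.

-22.3%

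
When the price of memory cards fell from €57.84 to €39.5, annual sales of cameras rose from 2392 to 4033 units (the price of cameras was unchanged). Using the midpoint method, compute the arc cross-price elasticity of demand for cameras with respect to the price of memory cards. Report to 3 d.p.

ΔQ_A = 4033 − 2392 = 1641; ΔP_B = 39.5 − 57.84 = -18.34.
Midpoints: Q̄_A = 3212.5, P̄_B = 48.67.
ε = (ΔQ_A/Q̄_A)/(ΔP_B/P̄_B) = (1641/3212.5)/(-18.34/48.67) ≈ -1.356.
ε < 0: cameras and memory cards are complements.

-1.356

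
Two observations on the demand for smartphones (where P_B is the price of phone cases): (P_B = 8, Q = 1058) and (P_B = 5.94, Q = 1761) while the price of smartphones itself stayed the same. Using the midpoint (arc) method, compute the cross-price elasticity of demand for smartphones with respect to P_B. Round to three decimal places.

-1.688

ΔQ_A = 1761 − 1058 = 703; ΔP_B = 5.94 − 8 = -2.06.
Midpoints: Q̄_A = 1409.5, P̄_B = 6.97.
ε = (ΔQ_A/Q̄_A)/(ΔP_B/P̄_B) = (703/1409.5)/(-2.06/6.97) ≈ -1.688.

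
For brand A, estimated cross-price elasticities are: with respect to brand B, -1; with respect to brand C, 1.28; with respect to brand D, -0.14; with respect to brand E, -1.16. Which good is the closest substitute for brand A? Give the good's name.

Substitutes have ε > 0. Among the positive values, 1.28 (brand C) is largest.

brand C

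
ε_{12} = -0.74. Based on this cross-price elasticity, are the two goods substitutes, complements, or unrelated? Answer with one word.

complements

ε = -0.74 < 0, so a higher price of good 2 lowers demand for good 1: complements.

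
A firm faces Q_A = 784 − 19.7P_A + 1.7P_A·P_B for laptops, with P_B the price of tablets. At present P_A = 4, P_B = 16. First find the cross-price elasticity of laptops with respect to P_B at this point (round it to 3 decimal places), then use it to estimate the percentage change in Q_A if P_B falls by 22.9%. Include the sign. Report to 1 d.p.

-3.1%

At P_A = 4, P_B = 16: Q_A = 814.
∂Q_A/∂P_B = 1.7P_A = 6.8000.
ε = (∂Q_A/∂P_B)(P_B/Q_A) = 6.8000 × 16/814 ≈ 0.134.
%ΔQ_A ≈ ε × %ΔP_B = 0.134 × (-22.9%) = -3.1%.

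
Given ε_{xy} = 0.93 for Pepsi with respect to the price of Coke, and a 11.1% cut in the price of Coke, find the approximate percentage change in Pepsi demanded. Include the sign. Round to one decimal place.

-10.3%

%ΔQ ≈ ε × %ΔP of Coke = 0.93 × (-11.1%) = -10.3%.
Demand for Pepsi falls by about 10.3%.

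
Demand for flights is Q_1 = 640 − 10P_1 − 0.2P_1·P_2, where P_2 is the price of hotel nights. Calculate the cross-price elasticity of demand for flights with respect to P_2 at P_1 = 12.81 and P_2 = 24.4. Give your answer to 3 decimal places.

-0.139

At P_1 = 12.81 and P_2 = 24.4: Q_1 = 449.387.
∂Q_1/∂P_2 = -0.2P_1 = -0.2(12.81) = -2.5620.
ε = (∂Q_1/∂P_2)(P_2/Q_1) = -2.5620 × (24.4/449.387) ≈ -0.139.
ε < 0: complements.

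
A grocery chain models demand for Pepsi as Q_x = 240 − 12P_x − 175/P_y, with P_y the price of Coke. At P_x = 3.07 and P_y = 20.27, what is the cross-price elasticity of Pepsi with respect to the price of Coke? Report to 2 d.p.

At P_x = 3.07 and P_y = 20.27: Q_x = 194.527.
∂Q_x/∂P_y = 175/P_y² = 0.4259.
ε = (∂Q_x/∂P_y)(P_y/Q_x) = 0.4259 × (20.27/194.527) ≈ 0.04.
ε > 0: substitutes.

0.04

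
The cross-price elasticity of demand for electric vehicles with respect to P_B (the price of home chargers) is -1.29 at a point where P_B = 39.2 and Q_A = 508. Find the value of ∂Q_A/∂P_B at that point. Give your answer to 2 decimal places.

ε = (∂Q_A/∂P_B)·(P_B/Q_A) ⇒ ∂Q_A/∂P_B = ε·Q_A/P_B = -1.29 × 508/39.2 ≈ -16.72.

-16.72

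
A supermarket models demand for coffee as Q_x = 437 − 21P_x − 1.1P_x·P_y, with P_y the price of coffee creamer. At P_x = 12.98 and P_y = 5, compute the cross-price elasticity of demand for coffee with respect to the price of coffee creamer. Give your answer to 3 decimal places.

-0.767

At P_x = 12.98 and P_y = 5: Q_x = 93.03.
∂Q_x/∂P_y = -1.1P_x = -1.1(12.98) = -14.2780.
ε = (∂Q_x/∂P_y)(P_y/Q_x) = -14.2780 × (5/93.03) ≈ -0.767.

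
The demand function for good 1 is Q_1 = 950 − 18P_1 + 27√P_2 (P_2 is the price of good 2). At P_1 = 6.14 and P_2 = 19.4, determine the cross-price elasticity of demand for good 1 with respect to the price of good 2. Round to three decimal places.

0.062

At P_1 = 6.14 and P_2 = 19.4: Q_1 = 958.403.
∂Q_1/∂P_2 = 27/(2√P_2) = 27/(2√19.4) = 3.0650.
ε = (∂Q_1/∂P_2)(P_2/Q_1) = 3.0650 × (19.4/958.403) ≈ 0.062.
ε > 0: substitutes.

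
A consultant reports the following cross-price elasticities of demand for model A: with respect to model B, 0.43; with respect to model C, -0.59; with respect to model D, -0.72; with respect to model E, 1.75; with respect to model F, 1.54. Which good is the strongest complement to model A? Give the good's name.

Complements have ε < 0. The most negative value is -0.72 (model D).

model D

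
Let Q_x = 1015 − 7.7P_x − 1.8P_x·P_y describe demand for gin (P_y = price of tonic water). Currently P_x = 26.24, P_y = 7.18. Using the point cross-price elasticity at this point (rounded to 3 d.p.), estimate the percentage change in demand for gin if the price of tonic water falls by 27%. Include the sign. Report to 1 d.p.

At P_x = 26.24, P_y = 7.18: Q_x = 473.826.
∂Q_x/∂P_y = -1.8P_x = -47.2320.
ε = (∂Q_x/∂P_y)(P_y/Q_x) = -47.2320 × 7.18/473.826 ≈ -0.716.
%ΔQ_x ≈ ε × %ΔP_y = -0.716 × (-27%) = 19.3%.

19.3%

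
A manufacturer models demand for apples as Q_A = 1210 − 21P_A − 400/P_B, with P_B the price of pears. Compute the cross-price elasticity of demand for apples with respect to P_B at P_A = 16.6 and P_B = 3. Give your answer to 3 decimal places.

0.183

At P_A = 16.6 and P_B = 3: Q_A = 728.067.
∂Q_A/∂P_B = 400/P_B² = 44.4444.
ε = (∂Q_A/∂P_B)(P_B/Q_A) = 44.4444 × (3/728.067) ≈ 0.183.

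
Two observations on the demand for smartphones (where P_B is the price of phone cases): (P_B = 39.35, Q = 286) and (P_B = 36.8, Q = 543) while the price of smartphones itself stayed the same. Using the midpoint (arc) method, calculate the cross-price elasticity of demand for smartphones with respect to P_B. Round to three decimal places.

-9.258

ΔQ_A = 543 − 286 = 257; ΔP_B = 36.8 − 39.35 = -2.55.
Midpoints: Q̄_A = 414.5, P̄_B = 38.08.
ε = (ΔQ_A/Q̄_A)/(ΔP_B/P̄_B) = (257/414.5)/(-2.55/38.08) ≈ -9.258.
ε < 0: smartphones and phone cases are complements.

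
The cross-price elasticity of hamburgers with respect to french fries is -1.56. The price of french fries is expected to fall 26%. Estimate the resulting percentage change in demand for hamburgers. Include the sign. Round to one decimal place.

%ΔQ ≈ ε × %ΔP of french fries = -1.56 × (-26%) = 40.6%.

40.6%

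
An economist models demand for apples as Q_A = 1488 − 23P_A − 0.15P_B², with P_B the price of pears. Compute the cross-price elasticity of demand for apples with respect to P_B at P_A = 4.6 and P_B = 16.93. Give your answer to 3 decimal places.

-0.064

At P_A = 4.6 and P_B = 16.93: Q_A = 1339.206.
∂Q_A/∂P_B = -0.3P_B = -0.3(16.93) = -5.0790.
ε = (∂Q_A/∂P_B)(P_B/Q_A) = -5.0790 × (16.93/1339.206) ≈ -0.064.
ε < 0: complements.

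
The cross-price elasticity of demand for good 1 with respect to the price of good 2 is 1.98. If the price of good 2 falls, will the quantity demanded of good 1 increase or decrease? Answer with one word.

decrease

ε > 0 and the price of good 2 falls, so the quantity of good 1 moves in the same direction: it decreases.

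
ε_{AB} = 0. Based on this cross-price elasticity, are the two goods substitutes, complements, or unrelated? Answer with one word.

unrelated

ε = 0: demand for good A does not respond to good B's price; the goods are unrelated.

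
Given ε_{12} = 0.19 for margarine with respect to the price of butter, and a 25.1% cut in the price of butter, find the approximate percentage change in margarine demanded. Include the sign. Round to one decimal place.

-4.8%

%ΔQ ≈ ε × %ΔP of butter = 0.19 × (-25.1%) = -4.8%.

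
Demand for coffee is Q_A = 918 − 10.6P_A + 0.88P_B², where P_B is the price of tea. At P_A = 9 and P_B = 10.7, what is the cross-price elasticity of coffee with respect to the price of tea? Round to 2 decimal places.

At P_A = 9 and P_B = 10.7: Q_A = 923.351.
∂Q_A/∂P_B = 1.76P_B = 1.76(10.7) = 18.8320.
ε = (∂Q_A/∂P_B)(P_B/Q_A) = 18.8320 × (10.7/923.351) ≈ 0.22.
ε > 0: substitutes.

0.22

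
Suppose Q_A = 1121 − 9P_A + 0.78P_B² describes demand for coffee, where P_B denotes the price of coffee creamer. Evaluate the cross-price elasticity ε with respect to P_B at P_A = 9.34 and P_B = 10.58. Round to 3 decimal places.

0.155

At P_A = 9.34 and P_B = 10.58: Q_A = 1124.250.
∂Q_A/∂P_B = 1.56P_B = 1.56(10.58) = 16.5048.
ε = (∂Q_A/∂P_B)(P_B/Q_A) = 16.5048 × (10.58/1124.250) ≈ 0.155.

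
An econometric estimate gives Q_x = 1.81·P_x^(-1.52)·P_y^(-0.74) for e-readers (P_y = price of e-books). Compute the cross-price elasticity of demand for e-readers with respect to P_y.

-0.74

In a log-linear (constant-elasticity) demand function, the coefficient on the exponent of P_y is the cross-price elasticity.
ε = -0.74. Negative, so e-readers and e-books are complements.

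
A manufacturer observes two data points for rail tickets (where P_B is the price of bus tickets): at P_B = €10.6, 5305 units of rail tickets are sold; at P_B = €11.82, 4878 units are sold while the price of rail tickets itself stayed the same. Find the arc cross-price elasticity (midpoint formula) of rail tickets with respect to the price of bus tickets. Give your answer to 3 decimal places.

-0.771

ΔQ_A = 4878 − 5305 = -427; ΔP_B = 11.82 − 10.6 = 1.22.
Midpoints: Q̄_A = 5091.5, P̄_B = 11.21.
ε = (ΔQ_A/Q̄_A)/(ΔP_B/P̄_B) = (-427/5091.5)/(1.22/11.21) ≈ -0.771.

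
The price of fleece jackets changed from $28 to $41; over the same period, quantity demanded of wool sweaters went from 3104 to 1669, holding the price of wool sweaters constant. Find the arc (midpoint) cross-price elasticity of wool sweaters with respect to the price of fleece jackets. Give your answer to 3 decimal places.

ΔQ_A = 1669 − 3104 = -1435; ΔP_B = 41 − 28 = 13.
Midpoints: Q̄_A = 2386.5, P̄_B = 34.50.
ε = (ΔQ_A/Q̄_A)/(ΔP_B/P̄_B) = (-1435/2386.5)/(13/34.50) ≈ -1.596.

-1.596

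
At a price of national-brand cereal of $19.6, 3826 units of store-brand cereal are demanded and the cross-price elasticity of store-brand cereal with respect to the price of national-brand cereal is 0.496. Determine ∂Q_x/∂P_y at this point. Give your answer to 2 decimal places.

96.82

ε = (∂Q_x/∂P_y)·(P_y/Q_x) ⇒ ∂Q_x/∂P_y = ε·Q_x/P_y = 0.496 × 3826/19.6 ≈ 96.82.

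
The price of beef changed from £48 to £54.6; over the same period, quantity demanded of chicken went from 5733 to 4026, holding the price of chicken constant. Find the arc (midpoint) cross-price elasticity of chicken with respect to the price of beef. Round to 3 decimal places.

-2.719

ΔQ_A = 4026 − 5733 = -1707; ΔP_B = 54.6 − 48 = 6.6.
Midpoints: Q̄_A = 4879.5, P̄_B = 51.30.
ε = (ΔQ_A/Q̄_A)/(ΔP_B/P̄_B) = (-1707/4879.5)/(6.6/51.30) ≈ -2.719.
ε < 0: chicken and beef are complements.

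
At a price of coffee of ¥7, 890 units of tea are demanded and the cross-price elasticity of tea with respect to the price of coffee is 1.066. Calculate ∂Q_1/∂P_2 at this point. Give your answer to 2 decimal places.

135.53

ε = (∂Q_1/∂P_2)·(P_2/Q_1) ⇒ ∂Q_1/∂P_2 = ε·Q_1/P_2 = 1.066 × 890/7 ≈ 135.53.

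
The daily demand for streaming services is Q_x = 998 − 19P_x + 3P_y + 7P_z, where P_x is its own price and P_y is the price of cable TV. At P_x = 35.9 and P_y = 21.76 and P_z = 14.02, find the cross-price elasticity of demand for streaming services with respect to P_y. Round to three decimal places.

At P_x = 35.9 and P_y = 21.76 and P_z = 14.02: Q_x = 479.32.
∂Q_x/∂P_y = 3.
ε = (∂Q_x/∂P_y)(P_y/Q_x) = 3 × (21.76/479.32) ≈ 0.136.
Since ε > 0, streaming services and cable TV are substitutes.

0.136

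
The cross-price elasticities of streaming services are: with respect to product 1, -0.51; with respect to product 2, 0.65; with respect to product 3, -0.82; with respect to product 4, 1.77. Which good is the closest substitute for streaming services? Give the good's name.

Substitutes have ε > 0. Among the positive values, 1.77 (product 4) is largest.

product 4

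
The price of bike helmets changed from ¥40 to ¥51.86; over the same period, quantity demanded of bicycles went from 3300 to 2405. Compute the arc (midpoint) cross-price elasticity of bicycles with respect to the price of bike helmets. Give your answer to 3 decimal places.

ΔQ_A = 2405 − 3300 = -895; ΔP_B = 51.86 − 40 = 11.86.
Midpoints: Q̄_A = 2852.5, P̄_B = 45.93.
ε = (ΔQ_A/Q̄_A)/(ΔP_B/P̄_B) = (-895/2852.5)/(11.86/45.93) ≈ -1.215.
ε < 0: bicycles and bike helmets are complements.

-1.215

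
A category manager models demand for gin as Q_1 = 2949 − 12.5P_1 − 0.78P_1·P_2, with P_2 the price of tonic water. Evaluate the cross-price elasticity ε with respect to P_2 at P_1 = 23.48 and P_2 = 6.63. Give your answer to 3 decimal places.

-0.048

At P_1 = 23.48 and P_2 = 6.63: Q_1 = 2534.076.
∂Q_1/∂P_2 = -0.78P_1 = -0.78(23.48) = -18.3144.
ε = (∂Q_1/∂P_2)(P_2/Q_1) = -18.3144 × (6.63/2534.076) ≈ -0.048.
ε < 0: complements.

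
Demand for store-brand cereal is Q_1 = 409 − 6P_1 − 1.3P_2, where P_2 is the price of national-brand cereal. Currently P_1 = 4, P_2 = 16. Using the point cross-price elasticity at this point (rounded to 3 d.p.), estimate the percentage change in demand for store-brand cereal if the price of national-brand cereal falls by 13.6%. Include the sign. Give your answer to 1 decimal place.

At P_1 = 4, P_2 = 16: Q_1 = 364.2.
∂Q_1/∂P_2 = -1.3.
ε = (∂Q_1/∂P_2)(P_2/Q_1) = -1.3000 × 16/364.2 ≈ -0.057.
%ΔQ_1 ≈ ε × %ΔP_2 = -0.057 × (-13.6%) = 0.8%.

0.8%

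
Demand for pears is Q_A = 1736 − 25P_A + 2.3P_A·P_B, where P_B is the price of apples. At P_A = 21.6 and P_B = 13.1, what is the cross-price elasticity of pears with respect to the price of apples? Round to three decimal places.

At P_A = 21.6 and P_B = 13.1: Q_A = 1846.808.
∂Q_A/∂P_B = 2.3P_A = 2.3(21.6) = 49.6800.
ε = (∂Q_A/∂P_B)(P_B/Q_A) = 49.6800 × (13.1/1846.808) ≈ 0.352.
ε > 0: substitutes.

0.352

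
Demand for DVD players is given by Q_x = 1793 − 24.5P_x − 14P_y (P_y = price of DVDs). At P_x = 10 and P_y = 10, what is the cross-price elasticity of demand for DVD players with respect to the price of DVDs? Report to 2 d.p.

-0.10

At P_x = 10 and P_y = 10: Q_x = 1408.
∂Q_x/∂P_y = -14.
ε = (∂Q_x/∂P_y)(P_y/Q_x) = -14 × (10/1408) ≈ -0.10.
Since ε < 0, DVD players and DVDs are complements.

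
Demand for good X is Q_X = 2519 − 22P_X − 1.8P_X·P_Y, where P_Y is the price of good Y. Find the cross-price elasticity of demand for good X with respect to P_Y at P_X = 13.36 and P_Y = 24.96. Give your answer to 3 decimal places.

At P_X = 13.36 and P_Y = 24.96: Q_X = 1624.842.
∂Q_X/∂P_Y = -1.8P_X = -1.8(13.36) = -24.0480.
ε = (∂Q_X/∂P_Y)(P_Y/Q_X) = -24.0480 × (24.96/1624.842) ≈ -0.369.

-0.369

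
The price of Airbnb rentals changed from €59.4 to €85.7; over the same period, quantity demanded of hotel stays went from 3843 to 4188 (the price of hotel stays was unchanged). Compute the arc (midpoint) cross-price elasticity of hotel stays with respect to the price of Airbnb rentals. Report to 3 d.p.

ΔQ_A = 4188 − 3843 = 345; ΔP_B = 85.7 − 59.4 = 26.3.
Midpoints: Q̄_A = 4015.5, P̄_B = 72.55.
ε = (ΔQ_A/Q̄_A)/(ΔP_B/P̄_B) = (345/4015.5)/(26.3/72.55) ≈ 0.237.
ε > 0: hotel stays and Airbnb rentals are substitutes.

0.237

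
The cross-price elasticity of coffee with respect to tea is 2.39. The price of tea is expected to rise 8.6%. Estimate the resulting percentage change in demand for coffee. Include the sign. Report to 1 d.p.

20.6%

%ΔQ ≈ ε × %ΔP of tea = 2.39 × (8.6%) = 20.6%.
Demand for coffee rises by about 20.6%.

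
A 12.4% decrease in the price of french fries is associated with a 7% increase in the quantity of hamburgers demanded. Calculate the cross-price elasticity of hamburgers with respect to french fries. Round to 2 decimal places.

ε = (%ΔQ of hamburgers) / (%ΔP of french fries) = (7%) / (-12.4%) ≈ -0.56.

-0.56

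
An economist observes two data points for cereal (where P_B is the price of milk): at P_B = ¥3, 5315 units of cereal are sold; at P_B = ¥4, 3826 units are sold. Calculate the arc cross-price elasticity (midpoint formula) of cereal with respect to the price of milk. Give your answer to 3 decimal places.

ΔQ_A = 3826 − 5315 = -1489; ΔP_B = 4 − 3 = 1.
Midpoints: Q̄_A = 4570.5, P̄_B = 3.50.
ε = (ΔQ_A/Q̄_A)/(ΔP_B/P̄_B) = (-1489/4570.5)/(1/3.50) ≈ -1.140.
ε < 0: cereal and milk are complements.

-1.140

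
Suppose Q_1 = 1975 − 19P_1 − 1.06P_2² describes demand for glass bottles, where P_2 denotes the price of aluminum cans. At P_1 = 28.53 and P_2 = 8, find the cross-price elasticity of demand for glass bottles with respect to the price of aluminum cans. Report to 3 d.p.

-0.099

At P_1 = 28.53 and P_2 = 8: Q_1 = 1365.09.
∂Q_1/∂P_2 = -2.12P_2 = -2.12(8) = -16.9600.
ε = (∂Q_1/∂P_2)(P_2/Q_1) = -16.9600 × (8/1365.09) ≈ -0.099.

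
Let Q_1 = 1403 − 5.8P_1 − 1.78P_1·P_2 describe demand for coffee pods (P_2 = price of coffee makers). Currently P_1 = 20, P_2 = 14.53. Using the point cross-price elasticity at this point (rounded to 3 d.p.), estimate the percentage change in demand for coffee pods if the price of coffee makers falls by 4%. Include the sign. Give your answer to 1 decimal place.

2.7%

At P_1 = 20, P_2 = 14.53: Q_1 = 769.732.
∂Q_1/∂P_2 = -1.78P_1 = -35.6000.
ε = (∂Q_1/∂P_2)(P_2/Q_1) = -35.6000 × 14.53/769.732 ≈ -0.672.
%ΔQ_1 ≈ ε × %ΔP_2 = -0.672 × (-4%) = 2.7%.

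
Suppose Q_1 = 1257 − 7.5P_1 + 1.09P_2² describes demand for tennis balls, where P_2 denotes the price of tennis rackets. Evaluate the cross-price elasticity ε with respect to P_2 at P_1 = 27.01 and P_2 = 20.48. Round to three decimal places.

0.605

At P_1 = 27.01 and P_2 = 20.48: Q_1 = 1511.604.
∂Q_1/∂P_2 = 2.18P_2 = 2.18(20.48) = 44.6464.
ε = (∂Q_1/∂P_2)(P_2/Q_1) = 44.6464 × (20.48/1511.604) ≈ 0.605.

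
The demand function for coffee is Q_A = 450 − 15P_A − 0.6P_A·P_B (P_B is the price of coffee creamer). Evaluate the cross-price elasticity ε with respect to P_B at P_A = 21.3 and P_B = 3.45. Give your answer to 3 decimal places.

-0.510

At P_A = 21.3 and P_B = 3.45: Q_A = 86.409.
∂Q_A/∂P_B = -0.6P_A = -0.6(21.3) = -12.7800.
ε = (∂Q_A/∂P_B)(P_B/Q_A) = -12.7800 × (3.45/86.409) ≈ -0.510.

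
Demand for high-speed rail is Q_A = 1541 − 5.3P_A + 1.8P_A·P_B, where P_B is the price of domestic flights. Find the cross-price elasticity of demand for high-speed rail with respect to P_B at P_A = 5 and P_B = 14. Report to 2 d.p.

0.08

At P_A = 5 and P_B = 14: Q_A = 1640.5.
∂Q_A/∂P_B = 1.8P_A = 1.8(5) = 9.0000.
ε = (∂Q_A/∂P_B)(P_B/Q_A) = 9.0000 × (14/1640.5) ≈ 0.08.
ε > 0: substitutes.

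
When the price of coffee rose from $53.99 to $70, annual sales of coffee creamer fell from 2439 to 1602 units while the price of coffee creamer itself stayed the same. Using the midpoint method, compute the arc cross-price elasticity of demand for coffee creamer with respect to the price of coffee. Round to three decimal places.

-1.604

ΔQ_A = 1602 − 2439 = -837; ΔP_B = 70 − 53.99 = 16.01.
Midpoints: Q̄_A = 2020.5, P̄_B = 62.00.
ε = (ΔQ_A/Q̄_A)/(ΔP_B/P̄_B) = (-837/2020.5)/(16.01/62.00) ≈ -1.604.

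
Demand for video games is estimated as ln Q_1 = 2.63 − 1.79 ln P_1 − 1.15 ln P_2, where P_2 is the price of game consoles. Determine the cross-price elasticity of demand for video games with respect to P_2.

-1.15

In a log-linear (constant-elasticity) demand function, the coefficient on ln P_2 is the cross-price elasticity.
ε = -1.15. Negative, so video games and game consoles are complements.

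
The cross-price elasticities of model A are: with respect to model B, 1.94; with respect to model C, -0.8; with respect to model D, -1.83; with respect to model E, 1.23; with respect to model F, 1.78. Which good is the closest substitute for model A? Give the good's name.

Substitutes have ε > 0. Among the positive values, 1.94 (model B) is largest.

model B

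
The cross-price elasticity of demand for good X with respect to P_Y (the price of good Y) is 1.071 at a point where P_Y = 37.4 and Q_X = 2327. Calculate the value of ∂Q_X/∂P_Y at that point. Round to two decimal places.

ε = (∂Q_X/∂P_Y)·(P_Y/Q_X) ⇒ ∂Q_X/∂P_Y = ε·Q_X/P_Y = 1.071 × 2327/37.4 ≈ 66.64.

66.64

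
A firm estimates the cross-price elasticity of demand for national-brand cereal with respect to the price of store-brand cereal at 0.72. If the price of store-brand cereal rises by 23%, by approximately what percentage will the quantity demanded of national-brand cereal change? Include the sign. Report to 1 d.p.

16.6%

%ΔQ ≈ ε × %ΔP of store-brand cereal = 0.72 × (23%) = 16.6%.
Demand for national-brand cereal rises by about 16.6%.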